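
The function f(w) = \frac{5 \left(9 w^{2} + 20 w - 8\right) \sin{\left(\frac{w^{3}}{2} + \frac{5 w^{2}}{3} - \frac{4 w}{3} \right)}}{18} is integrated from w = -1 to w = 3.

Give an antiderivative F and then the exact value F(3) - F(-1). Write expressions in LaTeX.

The substitution u = \frac{w^{3}}{2} + \frac{5 w^{2}}{3} - \frac{4 w}{3} works: f is exactly (dF/du)*(du/dw) for that inner function.
F(w) = - \frac{5 \cos{\left(\frac{w^{3}}{2} + \frac{5 w^{2}}{3} - \frac{4 w}{3} \right)}}{3} is an antiderivative of f.
Check: d/dw[- \frac{5 \cos{\left(\frac{w^{3}}{2} + \frac{5 w^{2}}{3} - \frac{4 w}{3} \right)}}{3}] = \frac{5 w^{2} \sin{\left(\frac{w^{3}}{2} + \frac{5 w^{2}}{3} - \frac{4 w}{3} \right)}}{2} + \frac{50 w \sin{\left(\frac{w^{3}}{2} + \frac{5 w^{2}}{3} - \frac{4 w}{3} \right)}}{9} - \frac{20 \sin{\left(\frac{w^{3}}{2} + \frac{5 w^{2}}{3} - \frac{4 w}{3} \right)}}{9}, which equals f(w).
F(3) = - \frac{5 \cos{\left(\frac{49}{2} \right)}}{3}; F(-1) = - \frac{5 \cos{\left(\frac{5}{2} \right)}}{3}.
Integral = F(3) - F(-1) = - \frac{5 \cos{\left(\frac{49}{2} \right)}}{3} + \frac{5 \cos{\left(\frac{5}{2} \right)}}{3}.

Antiderivative: F(w) = - \frac{5 \cos{\left(\frac{w^{3}}{2} + \frac{5 w^{2}}{3} - \frac{4 w}{3} \right)}}{3}; value = - \frac{5 \cos{\left(\frac{49}{2} \right)}}{3} + \frac{5 \cos{\left(\frac{5}{2} \right)}}{3}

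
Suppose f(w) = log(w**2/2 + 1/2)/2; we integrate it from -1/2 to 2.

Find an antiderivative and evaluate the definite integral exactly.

Antiderivative: F(w) = (w*log(w**2/2 + 1/2) - 2*w + 2*atan(w))/2; value = -5/2 + log(5/8)/4 + atan(1/2) + log(5/2) + atan(2)

Since d/dw undoes antidifferentiation here, F'(w) = f(w) is required of F(w).
F(w) = (w*log(w**2/2 + 1/2) - 2*w + 2*atan(w))/2 is an antiderivative of f.
Check: d/dw[(w*log(w**2/2 + 1/2) - 2*w + 2*atan(w))/2] = log(w**2 + 1)/2 - log(2)/2, which equals f(w).
F(2) = -2 + log(5/2) + atan(2); F(-1/2) = -atan(1/2) - log(5/8)/4 + 1/2.
Integral = F(2) - F(-1/2) = -5/2 + log(5/8)/4 + atan(1/2) + log(5/2) + atan(2).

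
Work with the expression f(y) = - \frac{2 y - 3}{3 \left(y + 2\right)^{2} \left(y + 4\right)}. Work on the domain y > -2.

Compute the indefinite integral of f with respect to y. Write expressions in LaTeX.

The denominator factors as 3 \left(y + 2\right)^{2} \left(y + 4\right); partial fractions split f into directly integrable pieces: \frac{11}{12 \left(y + 4\right)} - \frac{11}{12 \left(y + 2\right)} + \frac{7}{6 \left(y + 2\right)^{2}}.
Check: d/dy[- \frac{11 y \log{\left(y + 2 \right)} - 11 y \log{\left(y + 4 \right)} + 22 \log{\left(y + 2 \right)} - 22 \log{\left(y + 4 \right)} + 14}{12 \left(y + 2\right)}] = \frac{3 - 2 y}{3 y^{3} + 24 y^{2} + 60 y + 48}, which equals f(y).

F(y) = - \frac{11 y \log{\left(y + 2 \right)} - 11 y \log{\left(y + 4 \right)} + 22 \log{\left(y + 2 \right)} - 22 \log{\left(y + 4 \right)} + 14}{12 \left(y + 2\right)} + C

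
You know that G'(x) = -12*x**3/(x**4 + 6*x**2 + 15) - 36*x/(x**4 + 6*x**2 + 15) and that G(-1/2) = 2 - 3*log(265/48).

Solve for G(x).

G(x) = 2 - 3*log(x**4/3 + 2*x**2 + 5)

The substitution u = x**4/3 + 2*x**2 + 5 works: G'(x) is exactly (dG/du)*(du/dx) for that inner function.
A general antiderivative is -3*log(x**4/3 + 2*x**2 + 5) + C.
The condition gives C = 2 - 3*log(265/48) - (-3*log(265/48)) = 2.
So G(x) = 2 - 3*log(x**4/3 + 2*x**2 + 5).
Check: d/dx[2 - 3*log(x**4/3 + 2*x**2 + 5)] = (-12*x**3 - 36*x)/(x**4 + 6*x**2 + 15), which equals G'(x).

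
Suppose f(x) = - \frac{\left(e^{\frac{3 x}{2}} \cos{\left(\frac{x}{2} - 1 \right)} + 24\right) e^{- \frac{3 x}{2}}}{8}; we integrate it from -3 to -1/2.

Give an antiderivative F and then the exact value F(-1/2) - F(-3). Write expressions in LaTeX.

Antiderivative: F(x) = - \frac{\sin{\left(\frac{x}{2} - 1 \right)}}{4} + 2 e^{- \frac{3 x}{2}}; value = - 2 e^{\frac{9}{2}} - \frac{\sin{\left(\frac{5}{2} \right)}}{4} + \frac{\sin{\left(\frac{5}{4} \right)}}{4} + 2 e^{\frac{3}{4}}

Whatever form F(x) takes, F'(x) = f(x) is non-negotiable.
F(x) = - \frac{\sin{\left(\frac{x}{2} - 1 \right)}}{4} + 2 e^{- \frac{3 x}{2}} is an antiderivative of f.
Check: d/dx[- \frac{\sin{\left(\frac{x}{2} - 1 \right)}}{4} + 2 e^{- \frac{3 x}{2}}] = \frac{\left(- e^{\frac{3 x}{2}} \cos{\left(\frac{x}{2} - 1 \right)} - 24\right) e^{- \frac{3 x}{2}}}{8}, which equals f(x).
F(-1/2) = \frac{\sin{\left(\frac{5}{4} \right)}}{4} + 2 e^{\frac{3}{4}}; F(-3) = \frac{\sin{\left(\frac{5}{2} \right)}}{4} + 2 e^{\frac{9}{2}}.
Integral = F(-1/2) - F(-3) = - 2 e^{\frac{9}{2}} - \frac{\sin{\left(\frac{5}{2} \right)}}{4} + \frac{\sin{\left(\frac{5}{4} \right)}}{4} + 2 e^{\frac{3}{4}}.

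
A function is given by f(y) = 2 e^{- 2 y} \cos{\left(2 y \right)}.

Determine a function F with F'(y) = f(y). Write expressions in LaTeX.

A candidate is checked by its d/dy: the result must match f(y).
Check: d/dy[- \frac{\left(- \sin{\left(2 y \right)} + \cos{\left(2 y \right)}\right) e^{- 2 y}}{2}] = 2 e^{- 2 y} \cos{\left(2 y \right)} = f(y).

An antiderivative is F(y) = - \frac{\left(- \sin{\left(2 y \right)} + \cos{\left(2 y \right)}\right) e^{- 2 y}}{2}.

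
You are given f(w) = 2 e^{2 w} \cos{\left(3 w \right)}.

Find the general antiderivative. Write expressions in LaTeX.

Since d/dw undoes antidifferentiation here, F'(w) = f(w) is required of F(w).
Check: d/dw[\frac{6 e^{2 w} \sin{\left(3 w \right)}}{13} + \frac{4 e^{2 w} \cos{\left(3 w \right)}}{13}] = 2 e^{2 w} \cos{\left(3 w \right)} = f(w).

F(w) = \frac{6 e^{2 w} \sin{\left(3 w \right)}}{13} + \frac{4 e^{2 w} \cos{\left(3 w \right)}}{13} + C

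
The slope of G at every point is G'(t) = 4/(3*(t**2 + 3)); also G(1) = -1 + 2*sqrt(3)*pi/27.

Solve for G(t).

G(t) = 4*sqrt(3)*atan(sqrt(3)*t/3)/9 - 1

Recover the given G'(t) by differentiating a candidate G(t); any mismatch rules it out.
A general antiderivative is 4*sqrt(3)*atan(sqrt(3)*t/3)/9 + C.
The condition gives C = -1 + 2*sqrt(3)*pi/27 - (2*sqrt(3)*pi/27) = -1.
So G(t) = 4*sqrt(3)*atan(sqrt(3)*t/3)/9 - 1.
Check: d/dt[4*sqrt(3)*atan(sqrt(3)*t/3)/9 - 1] = 4/(3*t**2 + 9), which equals G'(t).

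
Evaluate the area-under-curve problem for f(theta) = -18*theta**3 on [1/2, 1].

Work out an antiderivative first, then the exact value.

Antiderivative: F(theta) = -9*theta**4/2; value = -135/32

A first test for any F(theta): its theta-derivative must equal f(theta) identically.
F(theta) = -9*theta**4/2 is an antiderivative of f.
Check: d/dtheta[-9*theta**4/2] = -18*theta**3 = f(theta).
F(1) = -9/2; F(1/2) = -9/32.
Integral = F(1) - F(1/2) = -135/32.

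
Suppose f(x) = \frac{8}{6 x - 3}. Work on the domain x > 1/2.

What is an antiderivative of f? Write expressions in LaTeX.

Any candidate F(x) must reproduce f(x) exactly when differentiated.
Check: d/dx[\frac{4 \log{\left(2 x - 1 \right)}}{3}] = \frac{8}{6 x - 3} = f(x).

An antiderivative is F(x) = \frac{4 \log{\left(2 x - 1 \right)}}{3}.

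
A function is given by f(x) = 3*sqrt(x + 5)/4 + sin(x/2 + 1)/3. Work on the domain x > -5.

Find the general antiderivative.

The integrand splits into summands that can be handled one at a time.
Check: d/dx[x*sqrt(x + 5)/2 + 5*sqrt(x + 5)/2 - 2*cos(x/2 + 1)/3] = (9*x + 4*sqrt(x + 5)*sin(x/2 + 1) + 45)/(12*sqrt(x + 5)), which equals f(x).

F(x) = x*sqrt(x + 5)/2 + 5*sqrt(x + 5)/2 - 2*cos(x/2 + 1)/3 + C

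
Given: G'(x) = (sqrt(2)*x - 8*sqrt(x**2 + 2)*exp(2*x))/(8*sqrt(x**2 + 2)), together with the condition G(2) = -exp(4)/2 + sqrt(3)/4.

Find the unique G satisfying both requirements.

G(x) = (sqrt(2)*sqrt(x**2 + 2) - 4*exp(2*x))/8

For G(x) to be correct, d/dx[G] must agree with the stated G'(x) identically.
A general antiderivative is sqrt(x**2/2 + 1)/4 - exp(2*x)/2 + C.
The condition gives C = -exp(4)/2 + sqrt(3)/4 - (-exp(4)/2 + sqrt(3)/4) = 0.
So G(x) = (sqrt(2)*sqrt(x**2 + 2) - 4*exp(2*x))/8.
Check: d/dx[(sqrt(2)*sqrt(x**2 + 2) - 4*exp(2*x))/8] = (sqrt(2)*x - 8*sqrt(x**2 + 2)*exp(2*x))/(8*sqrt(x**2 + 2)) = G'(x).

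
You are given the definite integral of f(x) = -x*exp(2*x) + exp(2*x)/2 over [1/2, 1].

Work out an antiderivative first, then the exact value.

f has the shape u'v + uv' for u = 1/2 - x/2 and v = exp(2*x) — it is the derivative of the product u*v.
F(x) = -x*exp(2*x)/2 + exp(2*x)/2 is an antiderivative of f.
Check: d/dx[-x*exp(2*x)/2 + exp(2*x)/2] = -x*exp(2*x) + exp(2*x)/2 = f(x).
F(1) = 0; F(1/2) = exp(1)/4.
Integral = F(1) - F(1/2) = -exp(1)/4.

Antiderivative: F(x) = -x*exp(2*x)/2 + exp(2*x)/2; value = -exp(1)/4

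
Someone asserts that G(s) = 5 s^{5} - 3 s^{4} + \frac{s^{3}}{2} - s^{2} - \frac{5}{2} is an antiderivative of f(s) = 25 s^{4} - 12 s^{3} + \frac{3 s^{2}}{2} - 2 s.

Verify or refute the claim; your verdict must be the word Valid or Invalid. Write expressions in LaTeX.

Valid. The derivative of G reproduces f.

d/ds[G] = 25 s^{4} - 12 s^{3} + \frac{3 s^{2}}{2} - 2 s
This equals f(s) exactly, so the claim holds.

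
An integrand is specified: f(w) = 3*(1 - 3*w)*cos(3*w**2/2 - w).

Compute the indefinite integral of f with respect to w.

The substitution u = 3*w**2/2 - w works: f is exactly (dF/du)*(du/dw) for that inner function.
Check: d/dw[-3*sin(3*w**2/2 - w)] = -9*w*cos(3*w**2/2 - w) + 3*cos(3*w**2/2 - w), which equals f(w).

F(w) = -3*sin(3*w**2/2 - w) + C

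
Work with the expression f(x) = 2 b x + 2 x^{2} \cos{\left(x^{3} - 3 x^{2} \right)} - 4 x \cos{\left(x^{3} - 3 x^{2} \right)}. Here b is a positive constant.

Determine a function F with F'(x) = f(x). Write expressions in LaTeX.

Integrate term by term and add the pieces.
Check: d/dx[\frac{3 b x^{2} + 2 \sin{\left(x^{3} - 3 x^{2} \right)}}{3}] = 2 b x + 2 x^{2} \cos{\left(x^{3} - 3 x^{2} \right)} - 4 x \cos{\left(x^{3} - 3 x^{2} \right)} = f(x).

An antiderivative is F(x) = \frac{3 b x^{2} + 2 \sin{\left(x^{3} - 3 x^{2} \right)}}{3}.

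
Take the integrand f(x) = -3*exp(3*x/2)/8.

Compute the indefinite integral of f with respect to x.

An antiderivative F(x) passes only if d/dx[F] lands on f(x) exactly.
Check: d/dx[-exp(3*x/2)/4] = -3*exp(3*x/2)/8 = f(x).

F(x) = -exp(3*x/2)/4 + C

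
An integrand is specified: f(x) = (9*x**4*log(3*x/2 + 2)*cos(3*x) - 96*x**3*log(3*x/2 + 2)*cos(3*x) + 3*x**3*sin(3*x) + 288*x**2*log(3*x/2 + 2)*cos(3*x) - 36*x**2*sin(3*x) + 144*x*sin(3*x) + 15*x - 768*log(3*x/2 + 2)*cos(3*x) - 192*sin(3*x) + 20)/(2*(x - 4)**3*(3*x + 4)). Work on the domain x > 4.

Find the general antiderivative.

F(x) = (2*x**2*log(3*x/2 + 2)*sin(3*x) - 16*x*log(3*x/2 + 2)*sin(3*x) + 32*log(3*x/2 + 2)*sin(3*x) - 5)/(4*x**2 - 32*x + 64) + C

Since d/dx undoes antidifferentiation here, F'(x) = f(x) is required of F(x).
Check: d/dx[(2*x**2*log(3*x/2 + 2)*sin(3*x) - 16*x*log(3*x/2 + 2)*sin(3*x) + 32*log(3*x/2 + 2)*sin(3*x) - 5)/(4*x**2 - 32*x + 64)] = (9*x**4*log(3*x/2 + 2)*cos(3*x) - 96*x**3*log(3*x/2 + 2)*cos(3*x) + 3*x**3*sin(3*x) + 288*x**2*log(3*x/2 + 2)*cos(3*x) - 36*x**2*sin(3*x) + 144*x*sin(3*x) + 15*x - 768*log(3*x/2 + 2)*cos(3*x) - 192*sin(3*x) + 20)/(6*x**4 - 64*x**3 + 192*x**2 - 512), which equals f(x).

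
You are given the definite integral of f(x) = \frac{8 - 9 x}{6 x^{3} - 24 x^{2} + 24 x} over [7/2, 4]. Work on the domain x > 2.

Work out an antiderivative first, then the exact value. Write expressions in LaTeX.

The denominator factors as 6 x \left(x - 2\right)^{2}; partial fractions split f into directly integrable pieces: - \frac{1}{3 \left(x - 2\right)} - \frac{5}{6 \left(x - 2\right)^{2}} + \frac{1}{3 x}.
F(x) = \frac{\log{\left(x \right)}}{3} - \frac{\log{\left(x - 2 \right)}}{3} + \frac{5}{6 x - 12} is an antiderivative of f.
Check: d/dx[\frac{\log{\left(x \right)}}{3} - \frac{\log{\left(x - 2 \right)}}{3} + \frac{5}{6 x - 12}] = \frac{8 - 9 x}{6 x^{3} - 24 x^{2} + 24 x} = f(x).
F(4) = - \frac{\log{\left(2 \right)}}{3} + \frac{5}{12} + \frac{\log{\left(4 \right)}}{3}; F(7/2) = - \frac{\log{\left(\frac{3}{2} \right)}}{3} + \frac{\log{\left(\frac{7}{2} \right)}}{3} + \frac{5}{9}.
Integral = F(4) - F(7/2) = - \frac{\log{\left(\frac{7}{2} \right)}}{3} - \frac{\log{\left(2 \right)}}{3} - \frac{5}{36} + \frac{\log{\left(\frac{3}{2} \right)}}{3} + \frac{\log{\left(4 \right)}}{3}.

Antiderivative: F(x) = \frac{\log{\left(x \right)}}{3} - \frac{\log{\left(x - 2 \right)}}{3} + \frac{5}{6 x - 12}; value = - \frac{\log{\left(\frac{7}{2} \right)}}{3} - \frac{\log{\left(2 \right)}}{3} - \frac{5}{36} + \frac{\log{\left(\frac{3}{2} \right)}}{3} + \frac{\log{\left(4 \right)}}{3}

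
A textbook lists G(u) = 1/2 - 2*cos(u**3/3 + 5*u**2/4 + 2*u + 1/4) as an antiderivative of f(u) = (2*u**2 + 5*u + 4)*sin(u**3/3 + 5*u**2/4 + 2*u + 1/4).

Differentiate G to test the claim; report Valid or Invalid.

Valid. The derivative of G reproduces f.

d/du[G] = 2*u**2*sin(u**3/3 + 5*u**2/4 + 2*u + 1/4) + 5*u*sin(u**3/3 + 5*u**2/4 + 2*u + 1/4) + 4*sin(u**3/3 + 5*u**2/4 + 2*u + 1/4)
This equals f(u) exactly, so the claim holds.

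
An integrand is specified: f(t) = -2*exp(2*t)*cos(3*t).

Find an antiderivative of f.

An antiderivative is F(t) = -6*exp(2*t)*sin(3*t)/13 - 4*exp(2*t)*cos(3*t)/13.

Whatever form F(t) takes, F'(t) = f(t) is non-negotiable.
Check: d/dt[-6*exp(2*t)*sin(3*t)/13 - 4*exp(2*t)*cos(3*t)/13] = -2*exp(2*t)*cos(3*t) = f(t).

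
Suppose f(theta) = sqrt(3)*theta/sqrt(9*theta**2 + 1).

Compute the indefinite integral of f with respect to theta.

F(theta) = sqrt(3*theta**2 + 1/3)/3 + C

The substitution u = 3*theta**2 + 1/3 works: f is exactly (dF/du)*(du/dtheta) for that inner function.
Check: d/dtheta[sqrt(3*theta**2 + 1/3)/3] = sqrt(3)*theta/sqrt(9*theta**2 + 1) = f(theta).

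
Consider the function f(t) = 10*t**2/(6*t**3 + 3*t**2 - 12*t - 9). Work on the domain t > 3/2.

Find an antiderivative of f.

Factor the denominator (3*(t + 1)**2*(2*t - 3)) and decompose: f = 6/(5*(2*t - 3)) + 16/(15*(t + 1)) - 2/(3*(t + 1)**2); each piece integrates to a log, atan, or power term.
Check: d/dt[3*log(t - 3/2)/5 + 16*log(t + 1)/15 + 10/(15*t + 15)] = 10*t**2/(6*t**3 + 3*t**2 - 12*t - 9) = f(t).

An antiderivative is F(t) = 3*log(t - 3/2)/5 + 16*log(t + 1)/15 + 10/(15*t + 15).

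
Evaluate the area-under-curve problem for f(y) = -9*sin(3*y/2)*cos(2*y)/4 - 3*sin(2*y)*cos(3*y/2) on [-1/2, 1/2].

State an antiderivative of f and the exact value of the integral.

Recognize the product-rule pattern: f = u'v + uv' with u = 3*cos(2*y)/2, v = cos(3*y/2), so integration by parts undoes it.
F(y) = 3*cos(3*y/2)*cos(2*y)/2 is an antiderivative of f.
Check: d/dy[3*cos(3*y/2)*cos(2*y)/2] = -9*sin(3*y/2)*cos(2*y)/4 - 3*sin(2*y)*cos(3*y/2) = f(y).
F(1/2) = 3*cos(3/4)*cos(1)/2; F(-1/2) = 3*cos(3/4)*cos(1)/2.
Integral = F(1/2) - F(-1/2) = 0.

Antiderivative: F(y) = 3*cos(3*y/2)*cos(2*y)/2; value = 0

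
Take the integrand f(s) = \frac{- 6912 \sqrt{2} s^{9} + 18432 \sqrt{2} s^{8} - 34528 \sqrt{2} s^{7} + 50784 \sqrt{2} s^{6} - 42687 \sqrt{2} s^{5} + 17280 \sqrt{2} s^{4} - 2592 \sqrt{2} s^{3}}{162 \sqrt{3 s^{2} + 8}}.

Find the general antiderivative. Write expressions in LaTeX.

F(s) = - \left(- \frac{4 s^{2}}{3} + s\right)^{4} \sqrt{\frac{3 s^{2}}{2} + 4} + C

Recognize the product-rule pattern: f = u'v + uv' with u = - \sqrt{\frac{3 s^{2}}{2} + 4}, v = \left(- \frac{4 s^{2}}{3} + s\right)^{4}, so integration by parts undoes it.
Check: d/ds[- \left(- \frac{4 s^{2}}{3} + s\right)^{4} \sqrt{\frac{3 s^{2}}{2} + 4}] = \frac{\sqrt{2} \left(- 6912 s^{9} + 18432 s^{8} - 34528 s^{7} + 50784 s^{6} - 42687 s^{5} + 17280 s^{4} - 2592 s^{3}\right)}{162 \sqrt{3 s^{2} + 8}}, which equals f(s).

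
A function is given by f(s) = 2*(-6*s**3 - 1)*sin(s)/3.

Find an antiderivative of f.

An antiderivative is F(s) = 2*(6*s**3*cos(s) - 18*s**2*sin(s) - 36*s*cos(s) + 36*sin(s) + cos(s))/3.

Since d/ds undoes antidifferentiation here, F'(s) = f(s) is required of F(s).
Check: d/ds[2*(6*s**3*cos(s) - 18*s**2*sin(s) - 36*s*cos(s) + 36*sin(s) + cos(s))/3] = -4*s**3*sin(s) - 2*sin(s)/3, which equals f(s).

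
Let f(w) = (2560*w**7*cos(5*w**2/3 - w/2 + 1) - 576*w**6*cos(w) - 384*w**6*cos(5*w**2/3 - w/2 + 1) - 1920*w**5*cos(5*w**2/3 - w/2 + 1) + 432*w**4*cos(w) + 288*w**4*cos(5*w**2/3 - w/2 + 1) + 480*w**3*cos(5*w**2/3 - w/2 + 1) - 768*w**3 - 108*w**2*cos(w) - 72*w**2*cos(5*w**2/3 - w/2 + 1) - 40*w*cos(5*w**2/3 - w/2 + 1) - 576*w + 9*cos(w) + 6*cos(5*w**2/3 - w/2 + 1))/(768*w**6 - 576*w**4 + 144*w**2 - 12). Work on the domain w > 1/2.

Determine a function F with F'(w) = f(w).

An antiderivative is F(w) = -3*sin(w)/4 + sin(5*w**2/3 - w/2 + 1) + 1/(4*w**2 + 4*w + 1) + 1/(4*w**2 - 4*w + 1).

For F(w) to be correct the identity F'(w) - f(w) = 0 must hold.
Check: d/dw[-3*sin(w)/4 + sin(5*w**2/3 - w/2 + 1) + 1/(4*w**2 + 4*w + 1) + 1/(4*w**2 - 4*w + 1)] = (2560*w**7*cos(5*w**2/3 - w/2 + 1) - 576*w**6*cos(w) - 384*w**6*cos(5*w**2/3 - w/2 + 1) - 1920*w**5*cos(5*w**2/3 - w/2 + 1) + 432*w**4*cos(w) + 288*w**4*cos(5*w**2/3 - w/2 + 1) + 480*w**3*cos(5*w**2/3 - w/2 + 1) - 768*w**3 - 108*w**2*cos(w) - 72*w**2*cos(5*w**2/3 - w/2 + 1) - 40*w*cos(5*w**2/3 - w/2 + 1) - 576*w + 9*cos(w) + 6*cos(5*w**2/3 - w/2 + 1))/(768*w**6 - 576*w**4 + 144*w**2 - 12) = f(w).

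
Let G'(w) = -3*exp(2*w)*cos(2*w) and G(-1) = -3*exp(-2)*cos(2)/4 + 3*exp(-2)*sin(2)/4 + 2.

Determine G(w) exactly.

G(w) = -3*exp(2*w)*sin(2*w)/4 - 3*exp(2*w)*cos(2*w)/4 + 2

For G(w) to be correct, d/dw[G] must agree with the stated G'(w) identically.
A general antiderivative is -3*exp(2*w)*sin(2*w)/4 - 3*exp(2*w)*cos(2*w)/4 + C.
The condition gives C = -3*exp(-2)*cos(2)/4 + 3*exp(-2)*sin(2)/4 + 2 - (-3*exp(-2)*cos(2)/4 + 3*exp(-2)*sin(2)/4) = 2.
So G(w) = -3*exp(2*w)*sin(2*w)/4 - 3*exp(2*w)*cos(2*w)/4 + 2.
Check: d/dw[-3*exp(2*w)*sin(2*w)/4 - 3*exp(2*w)*cos(2*w)/4 + 2] = -3*exp(2*w)*cos(2*w) = G'(w).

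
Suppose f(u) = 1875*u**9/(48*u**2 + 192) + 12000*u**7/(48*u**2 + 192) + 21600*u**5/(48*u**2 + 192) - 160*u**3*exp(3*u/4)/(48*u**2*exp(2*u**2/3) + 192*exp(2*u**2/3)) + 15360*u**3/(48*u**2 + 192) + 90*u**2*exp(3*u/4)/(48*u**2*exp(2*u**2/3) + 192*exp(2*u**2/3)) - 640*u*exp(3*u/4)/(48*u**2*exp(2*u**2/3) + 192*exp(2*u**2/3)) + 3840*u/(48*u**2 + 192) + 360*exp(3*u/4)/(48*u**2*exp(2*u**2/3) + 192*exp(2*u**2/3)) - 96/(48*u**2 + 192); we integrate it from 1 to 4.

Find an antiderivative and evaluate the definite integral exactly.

Integrate term by term and add the pieces.
F(u) = ((5*u**2 + 4)**4 + 320*exp(-2*u**2/3 + 3*u/4) - 128*atan(u/2))/128 is an antiderivative of f.
Check: d/du[((5*u**2 + 4)**4 + 320*exp(-2*u**2/3 + 3*u/4) - 128*atan(u/2))/128] = (1875*u**9 + 12000*u**7 + 21600*u**5 - 160*u**3*exp(3*u/4)*exp(-2*u**2/3) + 15360*u**3 + 90*u**2*exp(3*u/4)*exp(-2*u**2/3) - 640*u*exp(3*u/4)*exp(-2*u**2/3) + 3840*u + 360*exp(3*u/4)*exp(-2*u**2/3) - 96)/(48*u**2 + 192), which equals f(u).
F(4) = -atan(2) + 5*exp(-23/3)/2 + 388962; F(1) = -atan(1/2) + 5*exp(1/12)/2 + 6561/128.
Integral = F(4) - F(1) = -5*exp(1/12)/2 - atan(2) + 5*exp(-23/3)/2 + atan(1/2) + 49780575/128.

Antiderivative: F(u) = ((5*u**2 + 4)**4 + 320*exp(-2*u**2/3 + 3*u/4) - 128*atan(u/2))/128; value = -5*exp(1/12)/2 - atan(2) + 5*exp(-23/3)/2 + atan(1/2) + 49780575/128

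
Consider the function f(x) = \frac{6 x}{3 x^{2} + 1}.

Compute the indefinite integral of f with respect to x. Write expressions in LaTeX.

f matches the chain-rule pattern g'(h)*h' with inner function h(x) = 3 x^{2} + 1; substituting u = h(x) collapses the integral.
Check: d/dx[\log{\left(3 x^{2} + 1 \right)}] = \frac{6 x}{3 x^{2} + 1} = f(x).

F(x) = \log{\left(3 x^{2} + 1 \right)} + C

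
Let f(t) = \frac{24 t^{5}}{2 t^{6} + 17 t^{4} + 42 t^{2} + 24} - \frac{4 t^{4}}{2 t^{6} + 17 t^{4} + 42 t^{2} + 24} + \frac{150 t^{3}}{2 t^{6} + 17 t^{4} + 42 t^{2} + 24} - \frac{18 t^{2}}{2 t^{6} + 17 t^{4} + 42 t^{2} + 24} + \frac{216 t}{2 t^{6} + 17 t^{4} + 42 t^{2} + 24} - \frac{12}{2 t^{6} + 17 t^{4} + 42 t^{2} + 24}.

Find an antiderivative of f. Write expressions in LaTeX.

An antiderivative is F(t) = 3 \log{\left(\frac{t^{4}}{3} + \frac{3 t^{2}}{2} + 1 \right)} - \operatorname{atan}{\left(\frac{t}{2} \right)}.

Integrate term by term and add the pieces.
Check: d/dt[3 \log{\left(\frac{t^{4}}{3} + \frac{3 t^{2}}{2} + 1 \right)} - \operatorname{atan}{\left(\frac{t}{2} \right)}] = \frac{24 t^{5} - 4 t^{4} + 150 t^{3} - 18 t^{2} + 216 t - 12}{2 t^{6} + 17 t^{4} + 42 t^{2} + 24}, which equals f(t).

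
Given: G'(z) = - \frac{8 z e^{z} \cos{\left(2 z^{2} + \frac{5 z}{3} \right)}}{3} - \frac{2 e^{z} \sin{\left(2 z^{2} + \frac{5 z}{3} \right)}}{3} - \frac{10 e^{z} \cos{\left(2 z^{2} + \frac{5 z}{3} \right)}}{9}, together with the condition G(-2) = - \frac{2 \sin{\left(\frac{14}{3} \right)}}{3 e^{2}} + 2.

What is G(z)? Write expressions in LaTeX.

Recognize the product-rule pattern: G'(z) = u'v + uv' with u = - \frac{2 e^{z}}{3}, v = \sin{\left(2 z^{2} + \frac{5 z}{3} \right)}, so integration by parts undoes it.
A general antiderivative is - \frac{2 e^{z} \sin{\left(2 z^{2} + \frac{5 z}{3} \right)}}{3} + C.
The condition gives C = - \frac{2 \sin{\left(\frac{14}{3} \right)}}{3 e^{2}} + 2 - (- \frac{2 \sin{\left(\frac{14}{3} \right)}}{3 e^{2}}) = 2.
So G(z) = - \frac{2 e^{z} \sin{\left(2 z^{2} + \frac{5 z}{3} \right)}}{3} + 2.
Check: d/dz[- \frac{2 e^{z} \sin{\left(2 z^{2} + \frac{5 z}{3} \right)}}{3} + 2] = - \frac{8 z e^{z} \cos{\left(2 z^{2} + \frac{5 z}{3} \right)}}{3} - \frac{2 e^{z} \sin{\left(2 z^{2} + \frac{5 z}{3} \right)}}{3} - \frac{10 e^{z} \cos{\left(2 z^{2} + \frac{5 z}{3} \right)}}{9} = G'(z).

G(z) = - \frac{2 e^{z} \sin{\left(2 z^{2} + \frac{5 z}{3} \right)}}{3} + 2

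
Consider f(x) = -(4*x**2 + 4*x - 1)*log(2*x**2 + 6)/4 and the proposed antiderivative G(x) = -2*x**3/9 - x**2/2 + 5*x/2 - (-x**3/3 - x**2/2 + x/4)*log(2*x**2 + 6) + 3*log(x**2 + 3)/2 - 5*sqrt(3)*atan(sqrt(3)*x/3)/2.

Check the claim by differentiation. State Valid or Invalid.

d/dx[G] = x**2*log(x**2 + 3) + x**2*log(2) + x*log(x**2 + 3) + x*log(2) - log(x**2 + 3)/4 - log(2)/4
d/dx[G] - f(x) = 2*x**2*log(x**2 + 3) + 2*x**2*log(2) + 2*x*log(x**2 + 3) + 2*x*log(2) - log(x**2 + 3)/2 - log(2)/2 != 0.

Invalid: d/dx[G] - f = 2*x**2*log(x**2 + 3) + 2*x**2*log(2) + 2*x*log(x**2 + 3) + 2*x*log(2) - log(x**2 + 3)/2 - log(2)/2, which is not 0.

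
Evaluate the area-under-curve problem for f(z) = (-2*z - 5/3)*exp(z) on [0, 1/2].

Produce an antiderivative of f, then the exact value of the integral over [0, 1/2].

Antiderivative: F(z) = (1 - 6*z)*exp(z)/3; value = -2*exp(1/2)/3 - 1/3

Recognize the product-rule pattern: f = u'v + uv' with u = 1/3 - 2*z, v = exp(z), so integration by parts undoes it.
F(z) = (1 - 6*z)*exp(z)/3 is an antiderivative of f.
Check: d/dz[(1 - 6*z)*exp(z)/3] = -2*z*exp(z) - 5*exp(z)/3, which equals f(z).
F(1/2) = -2*exp(1/2)/3; F(0) = 1/3.
Integral = F(1/2) - F(0) = -2*exp(1/2)/3 - 1/3.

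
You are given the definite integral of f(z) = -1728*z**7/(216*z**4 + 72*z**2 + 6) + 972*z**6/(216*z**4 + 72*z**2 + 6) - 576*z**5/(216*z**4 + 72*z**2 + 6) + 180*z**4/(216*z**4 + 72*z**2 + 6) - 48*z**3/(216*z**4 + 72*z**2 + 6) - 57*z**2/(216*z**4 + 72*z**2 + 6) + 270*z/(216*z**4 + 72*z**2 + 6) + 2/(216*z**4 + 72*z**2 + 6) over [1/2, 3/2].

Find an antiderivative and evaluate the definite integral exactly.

Antiderivative: F(z) = (-144*z**6 + 108*z**5 - 24*z**4 - 30*z**3 - 36*z**2 + 4*z - 51)/(72*z**2 + 12); value = -16171/3480

The integrand splits into summands that can be handled one at a time.
F(z) = (-144*z**6 + 108*z**5 - 24*z**4 - 30*z**3 - 36*z**2 + 4*z - 51)/(72*z**2 + 12) is an antiderivative of f.
Check: d/dz[(-144*z**6 + 108*z**5 - 24*z**4 - 30*z**3 - 36*z**2 + 4*z - 51)/(72*z**2 + 12)] = (-1728*z**7 + 972*z**6 - 576*z**5 + 180*z**4 - 48*z**3 - 57*z**2 + 270*z + 2)/(216*z**4 + 72*z**2 + 6), which equals f(z).
F(3/2) = -3117/464; F(1/2) = -497/240.
Integral = F(3/2) - F(1/2) = -16171/3480.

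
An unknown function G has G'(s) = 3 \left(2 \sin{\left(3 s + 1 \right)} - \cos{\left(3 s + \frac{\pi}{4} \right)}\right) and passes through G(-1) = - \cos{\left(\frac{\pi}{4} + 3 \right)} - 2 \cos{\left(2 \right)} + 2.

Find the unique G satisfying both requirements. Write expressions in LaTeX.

G(s) = - \sin{\left(3 s + \frac{\pi}{4} \right)} - 2 \cos{\left(3 s + 1 \right)} + 2

A first test for any G(s): its s-derivative must equal the given G'(s).
A general antiderivative is - \sin{\left(3 s + \frac{\pi}{4} \right)} - 2 \cos{\left(3 s + 1 \right)} + C.
The condition gives C = - \cos{\left(\frac{\pi}{4} + 3 \right)} - 2 \cos{\left(2 \right)} + 2 - (- \cos{\left(\frac{\pi}{4} + 3 \right)} - 2 \cos{\left(2 \right)}) = 2.
So G(s) = - \sin{\left(3 s + \frac{\pi}{4} \right)} - 2 \cos{\left(3 s + 1 \right)} + 2.
Check: d/ds[- \sin{\left(3 s + \frac{\pi}{4} \right)} - 2 \cos{\left(3 s + 1 \right)} + 2] = 6 \sin{\left(3 s + 1 \right)} - 3 \cos{\left(3 s + \frac{\pi}{4} \right)}, which equals G'(s).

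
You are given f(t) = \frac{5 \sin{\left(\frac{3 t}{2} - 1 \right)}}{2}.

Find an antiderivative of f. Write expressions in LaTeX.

Any candidate F(t) must reproduce f(t) exactly when differentiated.
Check: d/dt[- \frac{5 \cos{\left(\frac{3 t}{2} - 1 \right)}}{3}] = \frac{5 \sin{\left(\frac{3 t}{2} - 1 \right)}}{2} = f(t).

An antiderivative is F(t) = - \frac{5 \cos{\left(\frac{3 t}{2} - 1 \right)}}{3}.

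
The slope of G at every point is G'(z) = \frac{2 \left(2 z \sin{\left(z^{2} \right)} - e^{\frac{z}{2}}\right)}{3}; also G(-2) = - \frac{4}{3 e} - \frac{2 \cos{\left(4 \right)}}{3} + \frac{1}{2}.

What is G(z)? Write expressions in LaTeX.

G(z) = - \frac{4 e^{\frac{z}{2}}}{3} - \frac{2 \cos{\left(z^{2} \right)}}{3} + \frac{1}{2}

The proposed G(z) is checked by its d/dz: the result must match the given G'(z).
A general antiderivative is - \frac{4 e^{\frac{z}{2}}}{3} - \frac{2 \cos{\left(z^{2} \right)}}{3} + C.
The condition gives C = - \frac{4}{3 e} - \frac{2 \cos{\left(4 \right)}}{3} + \frac{1}{2} - (- \frac{4}{3 e} - \frac{2 \cos{\left(4 \right)}}{3}) = \frac{1}{2}.
So G(z) = - \frac{4 e^{\frac{z}{2}}}{3} - \frac{2 \cos{\left(z^{2} \right)}}{3} + \frac{1}{2}.
Check: d/dz[- \frac{4 e^{\frac{z}{2}}}{3} - \frac{2 \cos{\left(z^{2} \right)}}{3} + \frac{1}{2}] = \frac{4 z \sin{\left(z^{2} \right)}}{3} - \frac{2 e^{\frac{z}{2}}}{3}, which equals G'(z).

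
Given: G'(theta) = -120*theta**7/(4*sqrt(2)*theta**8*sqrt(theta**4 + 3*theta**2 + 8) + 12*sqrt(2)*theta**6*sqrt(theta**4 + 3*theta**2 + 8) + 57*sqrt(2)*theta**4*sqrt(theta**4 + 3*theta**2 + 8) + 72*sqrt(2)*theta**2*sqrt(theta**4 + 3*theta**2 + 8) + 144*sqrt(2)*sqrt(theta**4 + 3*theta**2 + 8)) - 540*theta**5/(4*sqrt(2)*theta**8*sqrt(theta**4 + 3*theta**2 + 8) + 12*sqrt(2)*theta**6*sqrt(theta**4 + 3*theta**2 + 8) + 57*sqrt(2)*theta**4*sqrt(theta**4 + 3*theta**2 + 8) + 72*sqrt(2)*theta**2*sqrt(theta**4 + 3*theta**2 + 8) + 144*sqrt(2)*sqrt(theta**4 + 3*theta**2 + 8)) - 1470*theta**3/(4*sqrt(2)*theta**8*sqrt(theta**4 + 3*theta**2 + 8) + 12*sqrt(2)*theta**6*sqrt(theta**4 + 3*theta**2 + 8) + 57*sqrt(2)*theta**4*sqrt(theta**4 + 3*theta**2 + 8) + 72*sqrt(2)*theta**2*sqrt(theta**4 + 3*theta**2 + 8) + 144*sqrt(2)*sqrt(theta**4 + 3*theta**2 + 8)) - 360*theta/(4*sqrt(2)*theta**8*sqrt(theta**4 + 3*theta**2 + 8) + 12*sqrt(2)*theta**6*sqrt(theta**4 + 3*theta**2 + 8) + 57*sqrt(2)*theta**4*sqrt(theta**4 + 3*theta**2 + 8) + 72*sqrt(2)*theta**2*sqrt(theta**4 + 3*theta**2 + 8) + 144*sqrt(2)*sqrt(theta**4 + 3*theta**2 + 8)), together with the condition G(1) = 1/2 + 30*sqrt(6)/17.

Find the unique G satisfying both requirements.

G(theta) = (2*sqrt(2)*theta**4 + 3*sqrt(2)*theta**2 + 60*sqrt(theta**4 + 3*theta**2 + 8) + 12*sqrt(2))/(4*sqrt(2)*theta**4 + 6*sqrt(2)*theta**2 + 24*sqrt(2))

Recognize the product-rule pattern: G'(theta) = u'v + uv' with u = 5/(theta**4/3 + theta**2/2 + 2), v = sqrt(theta**4/2 + 3*theta**2/2 + 4), so integration by parts undoes it.
A general antiderivative is 5*sqrt(theta**4/2 + 3*theta**2/2 + 4)/(theta**4/3 + theta**2/2 + 2) + C.
The condition gives C = 1/2 + 30*sqrt(6)/17 - (30*sqrt(6)/17) = 1/2.
So G(theta) = (2*sqrt(2)*theta**4 + 3*sqrt(2)*theta**2 + 60*sqrt(theta**4 + 3*theta**2 + 8) + 12*sqrt(2))/(4*sqrt(2)*theta**4 + 6*sqrt(2)*theta**2 + 24*sqrt(2)).
Check: d/dtheta[(2*sqrt(2)*theta**4 + 3*sqrt(2)*theta**2 + 60*sqrt(theta**4 + 3*theta**2 + 8) + 12*sqrt(2))/(4*sqrt(2)*theta**4 + 6*sqrt(2)*theta**2 + 24*sqrt(2))] = (-60*sqrt(2)*theta**7 - 270*sqrt(2)*theta**5 - 735*sqrt(2)*theta**3 - 180*sqrt(2)*theta)/(4*theta**8*sqrt(theta**4 + 3*theta**2 + 8) + 12*theta**6*sqrt(theta**4 + 3*theta**2 + 8) + 57*theta**4*sqrt(theta**4 + 3*theta**2 + 8) + 72*theta**2*sqrt(theta**4 + 3*theta**2 + 8) + 144*sqrt(theta**4 + 3*theta**2 + 8)), which equals G'(theta).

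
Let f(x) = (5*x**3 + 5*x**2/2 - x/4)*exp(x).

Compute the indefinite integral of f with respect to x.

F(x) = 5*x**3*exp(x) - 25*x**2*exp(x)/2 + 99*x*exp(x)/4 - 99*exp(x)/4 + C

f has the shape u'v + uv' for u = 5*x**3 - 25*x**2/2 + 99*x/4 - 99/4 and v = exp(x) — it is the derivative of the product u*v.
Check: d/dx[5*x**3*exp(x) - 25*x**2*exp(x)/2 + 99*x*exp(x)/4 - 99*exp(x)/4] = 5*x**3*exp(x) + 5*x**2*exp(x)/2 - x*exp(x)/4, which equals f(x).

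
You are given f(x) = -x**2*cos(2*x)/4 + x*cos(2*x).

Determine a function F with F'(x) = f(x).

An antiderivative is F(x) = -(2*x**2*sin(2*x) - 8*x*sin(2*x) + 2*x*cos(2*x) - sin(2*x) - 4*cos(2*x))/16.

The integrand splits into summands that can be handled one at a time.
Check: d/dx[-(2*x**2*sin(2*x) - 8*x*sin(2*x) + 2*x*cos(2*x) - sin(2*x) - 4*cos(2*x))/16] = -x**2*cos(2*x)/4 + x*cos(2*x) = f(x).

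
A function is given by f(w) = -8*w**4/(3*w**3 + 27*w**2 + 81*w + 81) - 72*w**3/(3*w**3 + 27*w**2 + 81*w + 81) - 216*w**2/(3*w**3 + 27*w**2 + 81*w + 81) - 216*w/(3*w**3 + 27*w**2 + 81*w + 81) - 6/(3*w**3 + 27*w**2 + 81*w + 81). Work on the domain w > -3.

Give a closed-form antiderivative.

Integrate term by term and add the pieces.
Check: d/dw[(-16*w**2*(w + 3)**2 + 15*(w + 3)**2 + 12)/(12*(w + 3)**2)] = (-8*w**4 - 72*w**3 - 216*w**2 - 216*w - 6)/(3*w**3 + 27*w**2 + 81*w + 81), which equals f(w).

An antiderivative is F(w) = (-16*w**2*(w + 3)**2 + 15*(w + 3)**2 + 12)/(12*(w + 3)**2).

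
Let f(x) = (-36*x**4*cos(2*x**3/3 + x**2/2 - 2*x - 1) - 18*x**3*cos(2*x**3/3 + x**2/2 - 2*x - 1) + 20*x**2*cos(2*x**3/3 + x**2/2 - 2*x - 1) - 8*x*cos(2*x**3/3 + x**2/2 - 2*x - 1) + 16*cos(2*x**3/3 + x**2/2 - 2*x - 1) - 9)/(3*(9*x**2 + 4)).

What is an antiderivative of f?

For F(x) to be correct the identity F'(x) - f(x) = 0 must hold.
Check: d/dx[-(4*sin(2*x**3/3 + x**2/2 - 2*x - 1) + 3*atan(3*x/2))/6] = (-36*x**4*cos(2*x**3/3 + x**2/2 - 2*x - 1) - 18*x**3*cos(2*x**3/3 + x**2/2 - 2*x - 1) + 20*x**2*cos(2*x**3/3 + x**2/2 - 2*x - 1) - 8*x*cos(2*x**3/3 + x**2/2 - 2*x - 1) + 16*cos(2*x**3/3 + x**2/2 - 2*x - 1) - 9)/(27*x**2 + 12), which equals f(x).

An antiderivative is F(x) = -(4*sin(2*x**3/3 + x**2/2 - 2*x - 1) + 3*atan(3*x/2))/6.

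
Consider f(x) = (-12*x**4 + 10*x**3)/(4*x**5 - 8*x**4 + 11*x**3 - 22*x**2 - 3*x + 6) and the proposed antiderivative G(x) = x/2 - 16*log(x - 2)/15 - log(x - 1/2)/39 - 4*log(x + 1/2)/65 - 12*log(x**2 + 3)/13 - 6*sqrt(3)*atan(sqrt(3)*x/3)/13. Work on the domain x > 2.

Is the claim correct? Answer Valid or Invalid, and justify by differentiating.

d/dx[G] = (4*x**5 - 32*x**4 + 31*x**3 - 22*x**2 - 3*x + 6)/(8*x**5 - 16*x**4 + 22*x**3 - 44*x**2 - 6*x + 12)
d/dx[G] - f(x) = 1/2 != 0.

Invalid: d/dx[G] - f = 1/2, which is not 0.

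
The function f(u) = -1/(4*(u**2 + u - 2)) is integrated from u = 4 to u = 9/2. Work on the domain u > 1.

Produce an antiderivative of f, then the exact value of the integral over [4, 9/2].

The denominator factors as 4*(u - 1)*(u + 2); partial fractions split f into directly integrable pieces: 1/(12*(u + 2)) - 1/(12*(u - 1)).
F(u) = -log(u - 1)/12 + log(u + 2)/12 is an antiderivative of f.
Check: d/du[-log(u - 1)/12 + log(u + 2)/12] = -1/(4*u**2 + 4*u - 8), which equals f(u).
F(9/2) = -log(7/2)/12 + log(13/2)/12; F(4) = -log(3)/12 + log(6)/12.
Integral = F(9/2) - F(4) = -log(6)/12 - log(7/2)/12 + log(3)/12 + log(13/2)/12.

Antiderivative: F(u) = -log(u - 1)/12 + log(u + 2)/12; value = -log(6)/12 - log(7/2)/12 + log(3)/12 + log(13/2)/12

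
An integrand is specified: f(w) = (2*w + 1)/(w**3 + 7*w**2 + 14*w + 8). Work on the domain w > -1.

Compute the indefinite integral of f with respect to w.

The denominator factors as (w + 1)*(w + 2)*(w + 4); partial fractions split f into directly integrable pieces: -7/(6*(w + 4)) + 3/(2*(w + 2)) - 1/(3*(w + 1)).
Check: d/dw[-log(w + 1)/3 + 3*log(w + 2)/2 - 7*log(w + 4)/6] = (2*w + 1)/(w**3 + 7*w**2 + 14*w + 8) = f(w).

F(w) = -log(w + 1)/3 + 3*log(w + 2)/2 - 7*log(w + 4)/6 + C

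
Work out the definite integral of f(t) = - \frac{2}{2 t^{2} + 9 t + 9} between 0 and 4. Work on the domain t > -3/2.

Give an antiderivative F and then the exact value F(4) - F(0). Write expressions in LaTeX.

Antiderivative: F(t) = \frac{2 \left(- \log{\left(t + \frac{3}{2} \right)} + \log{\left(t + 3 \right)}\right)}{3}; value = - \frac{2 \log{\left(\frac{11}{2} \right)}}{3} - \frac{2 \log{\left(3 \right)}}{3} + \frac{2 \log{\left(\frac{3}{2} \right)}}{3} + \frac{2 \log{\left(7 \right)}}{3}

Factor the denominator (\left(t + 3\right) \left(2 t + 3\right)) and decompose: f = - \frac{4}{3 \left(2 t + 3\right)} + \frac{2}{3 \left(t + 3\right)}; each piece integrates to a log, atan, or power term.
F(t) = \frac{2 \left(- \log{\left(t + \frac{3}{2} \right)} + \log{\left(t + 3 \right)}\right)}{3} is an antiderivative of f.
Check: d/dt[\frac{2 \left(- \log{\left(t + \frac{3}{2} \right)} + \log{\left(t + 3 \right)}\right)}{3}] = - \frac{2}{2 t^{2} + 9 t + 9} = f(t).
F(4) = - \frac{2 \log{\left(\frac{11}{2} \right)}}{3} + \frac{2 \log{\left(7 \right)}}{3}; F(0) = - \frac{2 \log{\left(\frac{3}{2} \right)}}{3} + \frac{2 \log{\left(3 \right)}}{3}.
Integral = F(4) - F(0) = - \frac{2 \log{\left(\frac{11}{2} \right)}}{3} - \frac{2 \log{\left(3 \right)}}{3} + \frac{2 \log{\left(\frac{3}{2} \right)}}{3} + \frac{2 \log{\left(7 \right)}}{3}.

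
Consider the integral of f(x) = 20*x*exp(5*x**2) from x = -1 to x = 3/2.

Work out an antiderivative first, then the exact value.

f matches the chain-rule pattern g'(h)*h' with inner function h(x) = 5*x**2; substituting u = h(x) collapses the integral.
F(x) = 2*exp(5*x**2) is an antiderivative of f.
Check: d/dx[2*exp(5*x**2)] = 20*x*exp(5*x**2) = f(x).
F(3/2) = 2*exp(45/4); F(-1) = 2*exp(5).
Integral = F(3/2) - F(-1) = -2*exp(5) + 2*exp(45/4).

Antiderivative: F(x) = 2*exp(5*x**2); value = -2*exp(5) + 2*exp(45/4)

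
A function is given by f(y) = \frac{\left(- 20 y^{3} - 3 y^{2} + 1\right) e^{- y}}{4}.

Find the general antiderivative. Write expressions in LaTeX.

F(y) = 5 y^{3} e^{- y} + \frac{63 y^{2} e^{- y}}{4} + \frac{63 y e^{- y}}{2} + \frac{125 e^{- y}}{4} + C

Recognize the product-rule pattern: f = u'v + uv' with u = 5 y^{3} + \frac{63 y^{2}}{4} + \frac{63 y}{2} + \frac{125}{4}, v = e^{- y}, so integration by parts undoes it.
Check: d/dy[5 y^{3} e^{- y} + \frac{63 y^{2} e^{- y}}{4} + \frac{63 y e^{- y}}{2} + \frac{125 e^{- y}}{4}] = \frac{\left(- 20 y^{3} - 3 y^{2} + 1\right) e^{- y}}{4} = f(y).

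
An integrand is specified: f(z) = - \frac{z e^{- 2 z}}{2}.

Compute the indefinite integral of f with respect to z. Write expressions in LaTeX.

F(z) = \frac{\left(2 z + 1\right) e^{- 2 z}}{8} + C

Recognize the product-rule pattern: f = u'v + uv' with u = \frac{z}{4} + \frac{1}{8}, v = e^{- 2 z}, so integration by parts undoes it.
Check: d/dz[\frac{\left(2 z + 1\right) e^{- 2 z}}{8}] = - \frac{z e^{- 2 z}}{2} = f(z).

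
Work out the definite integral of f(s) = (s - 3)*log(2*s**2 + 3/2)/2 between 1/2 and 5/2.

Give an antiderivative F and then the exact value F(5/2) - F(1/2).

Antiderivative: F(s) = (4*s**2*log(2*s**2 + 3/2) - 4*s**2 - 24*s*log(2*s**2 + 3/2) + 48*s + 3*log(s**2 + 3/4) - 24*sqrt(3)*atan(2*sqrt(3)*s/3))/16; value = -35*log(14)/16 - 3*sqrt(3)*atan(5*sqrt(3)/3)/2 + 3*log(7)/16 + 11*log(2)/16 + sqrt(3)*pi/4 + 9/2

Differentiate the proposed F(s) back; it has to land on f(s) exactly.
F(s) = (4*s**2*log(2*s**2 + 3/2) - 4*s**2 - 24*s*log(2*s**2 + 3/2) + 48*s + 3*log(s**2 + 3/4) - 24*sqrt(3)*atan(2*sqrt(3)*s/3))/16 is an antiderivative of f.
Check: d/ds[(4*s**2*log(2*s**2 + 3/2) - 4*s**2 - 24*s*log(2*s**2 + 3/2) + 48*s + 3*log(s**2 + 3/4) - 24*sqrt(3)*atan(2*sqrt(3)*s/3))/16] = s*log(2*s**2 + 3/2)/2 - 3*log(2*s**2 + 3/2)/2, which equals f(s).
F(5/2) = -35*log(14)/16 - 3*sqrt(3)*atan(5*sqrt(3)/3)/2 + 3*log(7)/16 + 95/16; F(1/2) = -sqrt(3)*pi/4 - 11*log(2)/16 + 23/16.
Integral = F(5/2) - F(1/2) = -35*log(14)/16 - 3*sqrt(3)*atan(5*sqrt(3)/3)/2 + 3*log(7)/16 + 11*log(2)/16 + sqrt(3)*pi/4 + 9/2.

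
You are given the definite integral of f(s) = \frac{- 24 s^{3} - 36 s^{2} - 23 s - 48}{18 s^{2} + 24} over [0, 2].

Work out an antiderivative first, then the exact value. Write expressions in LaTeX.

For F(s) to be correct the identity F'(s) - f(s) = 0 must hold.
F(s) = - \frac{2 s^{2}}{3} - 2 s + \frac{\log{\left(\frac{3 s^{2}}{2} + 2 \right)}}{4} is an antiderivative of f.
Check: d/ds[- \frac{2 s^{2}}{3} - 2 s + \frac{\log{\left(\frac{3 s^{2}}{2} + 2 \right)}}{4}] = \frac{- 24 s^{3} - 36 s^{2} - 23 s - 48}{18 s^{2} + 24} = f(s).
F(2) = - \frac{20}{3} + \frac{\log{\left(8 \right)}}{4}; F(0) = \frac{\log{\left(2 \right)}}{4}.
Integral = F(2) - F(0) = - \frac{20}{3} - \frac{\log{\left(2 \right)}}{4} + \frac{\log{\left(8 \right)}}{4}.

Antiderivative: F(s) = - \frac{2 s^{2}}{3} - 2 s + \frac{\log{\left(\frac{3 s^{2}}{2} + 2 \right)}}{4}; value = - \frac{20}{3} - \frac{\log{\left(2 \right)}}{4} + \frac{\log{\left(8 \right)}}{4}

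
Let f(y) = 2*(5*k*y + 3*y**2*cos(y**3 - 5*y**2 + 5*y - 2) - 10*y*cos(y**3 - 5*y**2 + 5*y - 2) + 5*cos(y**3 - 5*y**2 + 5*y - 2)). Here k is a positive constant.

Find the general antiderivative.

A candidate is checked by its d/dy: the result must match f(y).
Check: d/dy[5*k*y**2 + 2*sin(y**3 - 5*y**2 + 5*y - 2)] = 10*k*y + 6*y**2*cos(y**3 - 5*y**2 + 5*y - 2) - 20*y*cos(y**3 - 5*y**2 + 5*y - 2) + 10*cos(y**3 - 5*y**2 + 5*y - 2), which equals f(y).

F(y) = 5*k*y**2 + 2*sin(y**3 - 5*y**2 + 5*y - 2) + C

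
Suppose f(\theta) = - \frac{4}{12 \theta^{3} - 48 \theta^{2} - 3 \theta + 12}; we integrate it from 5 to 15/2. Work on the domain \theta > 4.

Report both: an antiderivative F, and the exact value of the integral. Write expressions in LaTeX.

Factor the denominator (3 \left(\theta - 4\right) \left(2 \theta - 1\right) \left(2 \theta + 1\right)) and decompose: f = - \frac{4}{27 \left(2 \theta + 1\right)} + \frac{4}{21 \left(2 \theta - 1\right)} - \frac{4}{189 \left(\theta - 4\right)}; each piece integrates to a log, atan, or power term.
F(\theta) = - \frac{4 \log{\left(\theta - 4 \right)}}{189} + \frac{2 \log{\left(\theta - \frac{1}{2} \right)}}{21} - \frac{2 \log{\left(\theta + \frac{1}{2} \right)}}{27} is an antiderivative of f.
Check: d/d\theta[- \frac{4 \log{\left(\theta - 4 \right)}}{189} + \frac{2 \log{\left(\theta - \frac{1}{2} \right)}}{21} - \frac{2 \log{\left(\theta + \frac{1}{2} \right)}}{27}] = - \frac{4}{12 \theta^{3} - 48 \theta^{2} - 3 \theta + 12} = f(\theta).
F(15/2) = - \frac{2 \log{\left(8 \right)}}{27} - \frac{4 \log{\left(\frac{7}{2} \right)}}{189} + \frac{2 \log{\left(7 \right)}}{21}; F(5) = - \frac{2 \log{\left(\frac{11}{2} \right)}}{27} + \frac{2 \log{\left(\frac{9}{2} \right)}}{21}.
Integral = F(15/2) - F(5) = - \frac{2 \log{\left(8 \right)}}{27} - \frac{2 \log{\left(\frac{9}{2} \right)}}{21} - \frac{4 \log{\left(\frac{7}{2} \right)}}{189} + \frac{2 \log{\left(\frac{11}{2} \right)}}{27} + \frac{2 \log{\left(7 \right)}}{21}.

Antiderivative: F(\theta) = - \frac{4 \log{\left(\theta - 4 \right)}}{189} + \frac{2 \log{\left(\theta - \frac{1}{2} \right)}}{21} - \frac{2 \log{\left(\theta + \frac{1}{2} \right)}}{27}; value = - \frac{2 \log{\left(8 \right)}}{27} - \frac{2 \log{\left(\frac{9}{2} \right)}}{21} - \frac{4 \log{\left(\frac{7}{2} \right)}}{189} + \frac{2 \log{\left(\frac{11}{2} \right)}}{27} + \frac{2 \log{\left(7 \right)}}{21}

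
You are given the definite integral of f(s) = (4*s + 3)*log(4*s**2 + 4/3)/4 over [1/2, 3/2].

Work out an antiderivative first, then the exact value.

Check any antiderivative F(s) by computing F'(s) and comparing it with f(s).
F(s) = s**2*log(s**2 + 1/3)/2 - s**2/2 + s**2*log(2) + 3*s*log(s**2 + 1/3)/4 - 3*s/2 + 3*s*log(2)/2 + log(s**2 + 1/3)/6 + sqrt(3)*atan(sqrt(3)*s)/2 is an antiderivative of f.
Check: d/ds[s**2*log(s**2 + 1/3)/2 - s**2/2 + s**2*log(2) + 3*s*log(s**2 + 1/3)/4 - 3*s/2 + 3*s*log(2)/2 + log(s**2 + 1/3)/6 + sqrt(3)*atan(sqrt(3)*s)/2] = s*log(s**2 + 1/3) + 2*s*log(2) + 3*log(s**2 + 1/3)/4 + 3*log(2)/2, which equals f(s).
F(3/2) = -27/8 + sqrt(3)*atan(3*sqrt(3)/2)/2 + 29*log(31/12)/12 + 9*log(2)/2; F(1/2) = -7/8 + 2*log(7/12)/3 + sqrt(3)*atan(sqrt(3)/2)/2 + log(2).
Integral = F(3/2) - F(1/2) = -5/2 - sqrt(3)*atan(sqrt(3)/2)/2 - log(7/3)/2 - log(7/12)/6 + log(31/12)/6 + sqrt(3)*atan(3*sqrt(3)/2)/2 + 9*log(31/3)/4.

Antiderivative: F(s) = s**2*log(s**2 + 1/3)/2 - s**2/2 + s**2*log(2) + 3*s*log(s**2 + 1/3)/4 - 3*s/2 + 3*s*log(2)/2 + log(s**2 + 1/3)/6 + sqrt(3)*atan(sqrt(3)*s)/2; value = -5/2 - sqrt(3)*atan(sqrt(3)/2)/2 - log(7/3)/2 - log(7/12)/6 + log(31/12)/6 + sqrt(3)*atan(3*sqrt(3)/2)/2 + 9*log(31/3)/4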